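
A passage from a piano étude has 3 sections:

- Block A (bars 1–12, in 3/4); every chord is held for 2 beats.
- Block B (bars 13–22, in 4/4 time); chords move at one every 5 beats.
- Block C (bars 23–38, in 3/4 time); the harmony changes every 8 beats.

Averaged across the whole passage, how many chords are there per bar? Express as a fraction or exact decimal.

A: 12 × 3 = 36 beats ÷ 2 = 18 chords.
B: 10 × 4 = 40 beats ÷ 5 = 8 chords.
C: 16 × 3 = 48 beats ÷ 8 = 6 chords.
Overall: 32 chords over 38 bars → 32/38 = 16/19 chords per bar.

16/19 chords per bar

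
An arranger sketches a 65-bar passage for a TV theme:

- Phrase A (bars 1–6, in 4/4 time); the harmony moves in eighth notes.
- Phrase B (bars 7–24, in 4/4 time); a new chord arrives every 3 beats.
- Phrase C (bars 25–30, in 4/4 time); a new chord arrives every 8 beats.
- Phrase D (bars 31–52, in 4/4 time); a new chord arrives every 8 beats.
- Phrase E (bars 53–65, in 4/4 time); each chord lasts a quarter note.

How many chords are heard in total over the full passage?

138 chords

A: 6·4 = 24 beats, 24/0.5 = 48 chords.
B: 18·4 = 72 beats, 72/3 = 24 chords.
C: 6·4 = 24 beats, 24/8 = 3 chords.
D: 22·4 = 88 beats, 88/8 = 11 chords.
E: 13·4 = 52 beats, 52/1 = 52 chords.
Total: 48 + 24 + 3 + 11 + 52 = 138.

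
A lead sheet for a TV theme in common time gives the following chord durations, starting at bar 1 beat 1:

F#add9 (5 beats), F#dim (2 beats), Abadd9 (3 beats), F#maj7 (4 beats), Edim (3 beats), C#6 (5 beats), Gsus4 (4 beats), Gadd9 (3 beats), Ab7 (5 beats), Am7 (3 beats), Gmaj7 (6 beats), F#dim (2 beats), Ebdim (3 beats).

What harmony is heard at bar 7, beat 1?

Beat 1 of bar 7 is beat (7−1)×4 + 1 = 25 overall.
Running totals: F#add9 ends at 5, F#dim ends at 7, Abadd9 ends at 10, F#maj7 ends at 14, Edim ends at 17, C#6 ends at 22, Gsus4 ends at 26.
Beat 25 falls within Gsus4.

Gsus4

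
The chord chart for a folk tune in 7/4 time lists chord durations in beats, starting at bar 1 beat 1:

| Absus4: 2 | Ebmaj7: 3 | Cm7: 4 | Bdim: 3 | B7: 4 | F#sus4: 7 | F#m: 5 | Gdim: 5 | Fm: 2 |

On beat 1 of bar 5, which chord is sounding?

Beat 1 of bar 5 is beat (5−1)×7 + 1 = 29 overall.
Running totals: Absus4 ends at 2, Ebmaj7 ends at 5, Cm7 ends at 9, Bdim ends at 12, B7 ends at 16, F#sus4 ends at 23, F#m ends at 28, Gdim ends at 33.
Beat 29 falls within Gdim.

Gdim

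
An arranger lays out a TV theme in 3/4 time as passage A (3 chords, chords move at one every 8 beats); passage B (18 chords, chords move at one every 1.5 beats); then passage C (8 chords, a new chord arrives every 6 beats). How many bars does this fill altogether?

A: 3 × 8 = 24 beats = 8 bars.
B: 18 × 1.5 = 27 beats = 9 bars.
C: 8 × 6 = 48 beats = 16 bars.
Total: 8 + 9 + 16 = 33 bars.

33 bars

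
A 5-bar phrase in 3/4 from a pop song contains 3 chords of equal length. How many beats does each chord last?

5 bars × 3 beats/bar = 15 beats total.
15 beats ÷ 3 chords = 5 beats per chord.

5 beats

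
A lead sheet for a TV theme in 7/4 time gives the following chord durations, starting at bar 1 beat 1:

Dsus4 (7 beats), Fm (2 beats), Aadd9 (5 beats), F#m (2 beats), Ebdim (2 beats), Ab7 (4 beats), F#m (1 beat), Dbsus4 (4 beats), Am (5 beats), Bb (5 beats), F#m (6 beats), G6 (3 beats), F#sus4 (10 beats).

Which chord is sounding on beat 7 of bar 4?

Beat 7 of bar 4 is beat (4−1)×7 + 7 = 28 overall.
Running totals: Dsus4 ends at 7, Fm ends at 9, Aadd9 ends at 14, F#m ends at 16, Ebdim ends at 18, Ab7 ends at 22, F#m ends at 23, Dbsus4 ends at 27, Am ends at 32.
Beat 28 falls within Am.

Am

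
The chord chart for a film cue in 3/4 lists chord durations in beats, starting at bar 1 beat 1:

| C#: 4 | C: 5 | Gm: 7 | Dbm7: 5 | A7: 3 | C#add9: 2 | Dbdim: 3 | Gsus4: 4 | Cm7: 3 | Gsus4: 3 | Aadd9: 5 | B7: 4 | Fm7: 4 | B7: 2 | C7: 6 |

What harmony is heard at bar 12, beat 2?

Cm7

Beat 2 of bar 12 is beat (12−1)×3 + 2 = 35 overall.
Running totals: C# ends at 4, C ends at 9, Gm ends at 16, Dbm7 ends at 21, A7 ends at 24, C#add9 ends at 26, Dbdim ends at 29, Gsus4 ends at 33, Cm7 ends at 36.
Beat 35 falls within Cm7.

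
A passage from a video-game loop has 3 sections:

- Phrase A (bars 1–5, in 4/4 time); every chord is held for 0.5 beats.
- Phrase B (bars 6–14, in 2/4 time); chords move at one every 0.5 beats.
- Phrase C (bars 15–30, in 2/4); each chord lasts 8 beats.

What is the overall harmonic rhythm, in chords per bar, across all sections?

8/3 chords per bar

A: 5 bars of 4 beats is 20 beats; at 0.5 beats each that's 40 chords.
B: 9 bars of 2 beats is 18 beats; at 0.5 beats each that's 36 chords.
C: 16 bars of 2 beats is 32 beats; at 8 beats each that's 4 chords.
Overall: 80 chords over 30 bars → 80/30 = 8/3 chords per bar.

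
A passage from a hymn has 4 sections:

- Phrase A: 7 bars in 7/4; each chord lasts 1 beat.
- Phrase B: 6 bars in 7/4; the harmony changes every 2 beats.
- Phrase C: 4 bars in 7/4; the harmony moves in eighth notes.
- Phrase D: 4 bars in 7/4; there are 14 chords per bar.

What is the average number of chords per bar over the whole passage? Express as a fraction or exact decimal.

A: 7 bars of 7 beats is 49 beats; at 1 beat each that's 49 chords.
B: 6 bars of 7 beats is 42 beats; at 2 beats each that's 21 chords.
C: 4 bars of 7 beats is 28 beats; at 0.5 beats each that's 56 chords.
D: 4 bars of 7 beats is 28 beats; at 0.5 beats each that's 56 chords.
Overall: 182 chords over 21 bars → 182/21 = 26/3 chords per bar.

26/3 chords per bar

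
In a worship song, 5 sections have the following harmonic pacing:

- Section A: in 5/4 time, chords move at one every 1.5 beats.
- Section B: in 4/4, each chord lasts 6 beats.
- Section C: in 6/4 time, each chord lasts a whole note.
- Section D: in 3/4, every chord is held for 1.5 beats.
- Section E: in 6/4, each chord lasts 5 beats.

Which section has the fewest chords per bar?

Section B

A: 5/1.5 = 10/3 chords/bar.
B: 4/6 = 2/3 chords/bar.
C: 6/4 = 1.5 chords/bar.
D: 3/1.5 = 2 chords/bar.
E: 6/5 = 1.2 chords/bar.
Slowest is B at 2/3 chords/bar.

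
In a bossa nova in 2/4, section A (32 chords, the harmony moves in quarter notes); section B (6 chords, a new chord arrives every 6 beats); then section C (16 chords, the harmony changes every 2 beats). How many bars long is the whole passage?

A: 32 × 1 = 32 beats = 16 bars.
B: 6 × 6 = 36 beats = 18 bars.
C: 16 × 2 = 32 beats = 16 bars.
Total: 16 + 18 + 16 = 50 bars.

50 bars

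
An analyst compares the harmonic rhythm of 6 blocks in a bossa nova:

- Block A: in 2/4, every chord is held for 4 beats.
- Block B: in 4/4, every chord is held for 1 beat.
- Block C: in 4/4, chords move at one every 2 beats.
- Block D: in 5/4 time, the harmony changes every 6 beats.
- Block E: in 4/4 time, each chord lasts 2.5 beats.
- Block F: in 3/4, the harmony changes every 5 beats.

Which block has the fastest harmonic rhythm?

A: each chord is 4 beats in 2/4, so 0.5 per bar.
B: each chord is 1 beat in 4/4, so 4 per bar.
C: each chord is 2 beats in 4/4, so 2 per bar.
D: each chord is 6 beats in 5/4, so 5/6 per bar.
E: each chord is 2.5 beats in 4/4, so 1.6 per bar.
F: each chord is 5 beats in 3/4, so 0.6 per bar.
Fastest is B at 4 chords/bar.

Block B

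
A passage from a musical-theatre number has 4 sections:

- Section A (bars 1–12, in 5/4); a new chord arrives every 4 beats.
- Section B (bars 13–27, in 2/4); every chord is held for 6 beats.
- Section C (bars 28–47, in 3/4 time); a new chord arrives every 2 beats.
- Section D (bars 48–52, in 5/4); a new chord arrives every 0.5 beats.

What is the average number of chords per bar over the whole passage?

25/13 chords per bar

A: 12 bars of 5 beats is 60 beats; at 4 beats each that's 15 chords.
B: 15 bars of 2 beats is 30 beats; at 6 beats each that's 5 chords.
C: 20 bars of 3 beats is 60 beats; at 2 beats each that's 30 chords.
D: 5 bars of 5 beats is 25 beats; at 0.5 beats each that's 50 chords.
Overall: 100 chords over 52 bars → 100/52 = 25/13 chords per bar.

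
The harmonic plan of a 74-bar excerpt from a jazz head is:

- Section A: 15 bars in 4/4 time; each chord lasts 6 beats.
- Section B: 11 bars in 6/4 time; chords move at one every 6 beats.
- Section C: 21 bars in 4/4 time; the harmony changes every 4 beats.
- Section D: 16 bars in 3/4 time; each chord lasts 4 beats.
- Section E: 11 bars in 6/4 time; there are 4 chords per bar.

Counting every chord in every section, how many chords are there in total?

A has 60 beats and chords last 6 each, so 10 chords.
B has 66 beats and chords last 6 each, so 11 chords.
C has 84 beats and chords last 4 each, so 21 chords.
D has 48 beats and chords last 4 each, so 12 chords.
E has 66 beats and chords last 1.5 each, so 44 chords.
Total: 10 + 11 + 21 + 12 + 44 = 98.

98 chords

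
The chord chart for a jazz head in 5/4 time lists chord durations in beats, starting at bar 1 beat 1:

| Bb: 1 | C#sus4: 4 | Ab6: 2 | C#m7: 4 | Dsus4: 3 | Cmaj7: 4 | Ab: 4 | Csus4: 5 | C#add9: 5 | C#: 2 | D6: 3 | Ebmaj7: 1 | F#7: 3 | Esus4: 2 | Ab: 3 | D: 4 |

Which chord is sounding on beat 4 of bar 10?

Beat 4 of bar 10 is beat (10−1)×5 + 4 = 49 overall.
Running totals: Bb ends at 1, C#sus4 ends at 5, Ab6 ends at 7, C#m7 ends at 11, Dsus4 ends at 14, Cmaj7 ends at 18, Ab ends at 22, Csus4 ends at 27, C#add9 ends at 32, C# ends at 34, D6 ends at 37, Ebmaj7 ends at 38, F#7 ends at 41, Esus4 ends at 43, Ab ends at 46, D ends at 50.
Beat 49 falls within D.

D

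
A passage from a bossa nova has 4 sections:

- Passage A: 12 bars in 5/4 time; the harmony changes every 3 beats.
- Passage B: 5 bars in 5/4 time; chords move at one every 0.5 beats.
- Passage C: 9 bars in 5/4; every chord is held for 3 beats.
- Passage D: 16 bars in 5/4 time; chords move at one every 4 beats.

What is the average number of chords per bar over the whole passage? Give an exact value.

A: 12 bars of 5 beats is 60 beats; at 3 beats each that's 20 chords.
B: 5 bars of 5 beats is 25 beats; at 0.5 beats each that's 50 chords.
C: 9 bars of 5 beats is 45 beats; at 3 beats each that's 15 chords.
D: 16 bars of 5 beats is 80 beats; at 4 beats each that's 20 chords.
Overall: 105 chords over 42 bars → 105/42 = 2.5 chords per bar.

2.5 chords per bar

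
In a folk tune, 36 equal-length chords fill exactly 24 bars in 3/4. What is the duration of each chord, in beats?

24 bars × 3 beats/bar = 72 beats total.
72 beats ÷ 36 chords = 2 beats per chord.
(That is a half note.)

2 beats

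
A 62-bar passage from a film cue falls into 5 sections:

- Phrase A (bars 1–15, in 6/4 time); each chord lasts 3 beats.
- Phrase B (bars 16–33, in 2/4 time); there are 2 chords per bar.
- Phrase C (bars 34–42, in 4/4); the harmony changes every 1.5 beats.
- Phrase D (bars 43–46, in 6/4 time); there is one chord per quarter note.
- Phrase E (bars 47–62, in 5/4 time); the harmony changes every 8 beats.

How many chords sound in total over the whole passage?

124 chords

A: 15·6 = 90 beats, 90/3 = 30 chords.
B: 18·2 = 36 beats, 36/1 = 36 chords.
C: 9·4 = 36 beats, 36/1.5 = 24 chords.
D: 4·6 = 24 beats, 24/1 = 24 chords.
E: 16·5 = 80 beats, 80/8 = 10 chords.
Total: 30 + 36 + 24 + 24 + 10 = 124.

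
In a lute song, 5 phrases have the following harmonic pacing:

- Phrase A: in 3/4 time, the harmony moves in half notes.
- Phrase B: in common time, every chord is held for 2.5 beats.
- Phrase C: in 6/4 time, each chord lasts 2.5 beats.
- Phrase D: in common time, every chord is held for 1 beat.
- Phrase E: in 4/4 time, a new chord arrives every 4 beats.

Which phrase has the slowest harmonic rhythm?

A: each chord is 2 beats in 3/4, so 1.5 per bar.
B: each chord is 2.5 beats in 4/4, so 1.6 per bar.
C: each chord is 2.5 beats in 6/4, so 2.4 per bar.
D: each chord is 1 beat in 4/4, so 4 per bar.
E: each chord is 4 beats in 4/4, so 1 per bar.
Slowest is E at 1 chords/bar.

Phrase E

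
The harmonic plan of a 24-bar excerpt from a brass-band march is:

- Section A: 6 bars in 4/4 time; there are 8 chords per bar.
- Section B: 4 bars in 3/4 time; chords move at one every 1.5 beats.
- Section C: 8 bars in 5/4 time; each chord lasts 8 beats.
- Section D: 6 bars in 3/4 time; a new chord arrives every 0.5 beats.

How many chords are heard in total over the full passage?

A: 6 bars × 4 beats = 24 beats; 0.5 beats/chord → 48 chords.
B: 4 bars × 3 beats = 12 beats; 1.5 beats/chord → 8 chords.
C: 8 bars × 5 beats = 40 beats; 8 beats/chord → 5 chords.
D: 6 bars × 3 beats = 18 beats; 0.5 beats/chord → 36 chords.
Total: 48 + 8 + 5 + 36 = 97.

97 chords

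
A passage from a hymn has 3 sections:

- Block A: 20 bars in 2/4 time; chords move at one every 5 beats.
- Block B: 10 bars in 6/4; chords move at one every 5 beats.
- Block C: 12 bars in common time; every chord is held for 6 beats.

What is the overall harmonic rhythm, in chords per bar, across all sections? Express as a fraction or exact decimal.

A: 20 bars of 2 beats is 40 beats; at 5 beats each that's 8 chords.
B: 10 bars of 6 beats is 60 beats; at 5 beats each that's 12 chords.
C: 12 bars of 4 beats is 48 beats; at 6 beats each that's 8 chords.
Overall: 28 chords over 42 bars → 28/42 = 2/3 chords per bar.

2/3 chords per bar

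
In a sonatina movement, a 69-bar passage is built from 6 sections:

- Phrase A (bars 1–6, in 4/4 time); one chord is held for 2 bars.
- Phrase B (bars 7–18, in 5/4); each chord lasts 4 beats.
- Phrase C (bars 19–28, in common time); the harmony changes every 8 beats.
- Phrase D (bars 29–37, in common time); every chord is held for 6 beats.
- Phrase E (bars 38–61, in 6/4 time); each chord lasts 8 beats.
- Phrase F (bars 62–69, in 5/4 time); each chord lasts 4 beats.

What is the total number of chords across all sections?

A: 6·4 = 24 beats, 24/8 = 3 chords.
B: 12·5 = 60 beats, 60/4 = 15 chords.
C: 10·4 = 40 beats, 40/8 = 5 chords.
D: 9·4 = 36 beats, 36/6 = 6 chords.
E: 24·6 = 144 beats, 144/8 = 18 chords.
F: 8·5 = 40 beats, 40/4 = 10 chords.
Total: 3 + 15 + 5 + 6 + 18 + 10 = 57.

57 chords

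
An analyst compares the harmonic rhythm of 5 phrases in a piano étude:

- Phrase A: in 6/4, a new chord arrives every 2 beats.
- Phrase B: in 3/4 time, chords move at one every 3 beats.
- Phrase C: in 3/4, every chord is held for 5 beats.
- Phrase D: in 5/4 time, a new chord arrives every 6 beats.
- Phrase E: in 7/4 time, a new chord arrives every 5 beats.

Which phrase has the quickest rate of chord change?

Phrase A

A: 6/2 = 3 chords/bar.
B: 3/3 = 1 chord/bar.
C: 3/5 = 0.6 chords/bar.
D: 5/6 = 5/6 chords/bar.
E: 7/5 = 1.4 chords/bar.
Fastest is A at 3 chords/bar.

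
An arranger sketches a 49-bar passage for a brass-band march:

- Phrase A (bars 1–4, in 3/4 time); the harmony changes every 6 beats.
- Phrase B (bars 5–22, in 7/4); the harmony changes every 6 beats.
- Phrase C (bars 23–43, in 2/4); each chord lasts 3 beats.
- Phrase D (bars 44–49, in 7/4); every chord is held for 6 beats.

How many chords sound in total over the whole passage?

A has 12 beats and chords last 6 each, so 2 chords.
B has 126 beats and chords last 6 each, so 21 chords.
C has 42 beats and chords last 3 each, so 14 chords.
D has 42 beats and chords last 6 each, so 7 chords.
Total: 2 + 21 + 14 + 7 = 44.

44 chords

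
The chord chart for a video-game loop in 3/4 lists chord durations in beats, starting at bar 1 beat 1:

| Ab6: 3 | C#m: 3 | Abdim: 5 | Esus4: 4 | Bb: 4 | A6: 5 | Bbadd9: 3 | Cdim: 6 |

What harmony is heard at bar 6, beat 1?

Beat 1 of bar 6 is beat (6−1)×3 + 1 = 16 overall.
Running totals: Ab6 ends at 3, C#m ends at 6, Abdim ends at 11, Esus4 ends at 15, Bb ends at 19.
Beat 16 falls within Bb.

Bb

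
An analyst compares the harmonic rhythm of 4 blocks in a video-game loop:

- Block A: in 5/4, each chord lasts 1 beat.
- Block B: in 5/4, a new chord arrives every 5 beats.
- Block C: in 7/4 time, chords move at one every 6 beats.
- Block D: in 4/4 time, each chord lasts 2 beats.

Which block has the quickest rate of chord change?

Block A

A: 5/1 = 5 chords/bar.
B: 5/5 = 1 chord/bar.
C: 7/6 = 7/6 chords/bar.
D: 4/2 = 2 chords/bar.
Fastest is A at 5 chords/bar.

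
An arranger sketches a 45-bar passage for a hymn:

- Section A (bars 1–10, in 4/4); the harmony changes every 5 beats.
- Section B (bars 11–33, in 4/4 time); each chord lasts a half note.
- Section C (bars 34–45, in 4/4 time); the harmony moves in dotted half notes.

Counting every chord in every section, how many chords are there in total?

A: 10 bars × 4 beats = 40 beats; 5 beats/chord → 8 chords.
B: 23 bars × 4 beats = 92 beats; 2 beats/chord → 46 chords.
C: 12 bars × 4 beats = 48 beats; 3 beats/chord → 16 chords.
Total: 8 + 46 + 16 = 70.

70 chords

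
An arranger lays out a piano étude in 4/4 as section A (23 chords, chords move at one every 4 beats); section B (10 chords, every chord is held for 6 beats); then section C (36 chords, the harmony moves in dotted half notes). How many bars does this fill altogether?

65 bars

A: 23 × 4 = 92 beats = 23 bars.
B: 10 × 6 = 60 beats = 15 bars.
C: 36 × 3 = 108 beats = 27 bars.
Total: 23 + 15 + 27 = 65 bars.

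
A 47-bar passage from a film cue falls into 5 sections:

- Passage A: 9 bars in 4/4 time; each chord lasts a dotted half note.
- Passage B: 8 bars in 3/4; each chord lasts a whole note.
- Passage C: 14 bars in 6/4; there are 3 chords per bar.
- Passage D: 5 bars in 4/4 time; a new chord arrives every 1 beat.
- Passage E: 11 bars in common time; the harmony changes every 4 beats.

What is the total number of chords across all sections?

91 chords

A: 9·4 = 36 beats, 36/3 = 12 chords.
B: 8·3 = 24 beats, 24/4 = 6 chords.
C: 14·6 = 84 beats, 84/2 = 42 chords.
D: 5·4 = 20 beats, 20/1 = 20 chords.
E: 11·4 = 44 beats, 44/4 = 11 chords.
Total: 12 + 6 + 42 + 20 + 11 = 91.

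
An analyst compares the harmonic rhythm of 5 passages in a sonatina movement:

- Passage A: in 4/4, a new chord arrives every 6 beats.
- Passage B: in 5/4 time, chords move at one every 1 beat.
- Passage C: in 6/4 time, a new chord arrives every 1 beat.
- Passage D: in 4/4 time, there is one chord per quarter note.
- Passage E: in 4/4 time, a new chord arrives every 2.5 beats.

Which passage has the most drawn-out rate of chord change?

Passage A

A: 4/6 = 2/3 chords/bar.
B: 5/1 = 5 chords/bar.
C: 6/1 = 6 chords/bar.
D: 4/1 = 4 chords/bar.
E: 4/2.5 = 1.6 chords/bar.
Slowest is A at 2/3 chords/bar.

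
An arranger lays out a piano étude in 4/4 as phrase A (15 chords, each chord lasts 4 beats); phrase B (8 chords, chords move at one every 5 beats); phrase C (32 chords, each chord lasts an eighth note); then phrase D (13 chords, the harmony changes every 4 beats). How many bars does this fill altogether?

42 bars

A: 15 × 4 = 60 beats = 15 bars.
B: 8 × 5 = 40 beats = 10 bars.
C: 32 × 0.5 = 16 beats = 4 bars.
D: 13 × 4 = 52 beats = 13 bars.
Total: 15 + 10 + 4 + 13 = 42 bars.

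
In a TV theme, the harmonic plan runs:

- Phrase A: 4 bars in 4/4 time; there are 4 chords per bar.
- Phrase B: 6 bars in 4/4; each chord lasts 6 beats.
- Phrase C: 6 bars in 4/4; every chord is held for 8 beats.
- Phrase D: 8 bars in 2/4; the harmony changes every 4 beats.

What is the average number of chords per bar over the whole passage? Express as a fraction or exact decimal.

1.125 chords per bar

A: 4 bars of 4 beats is 16 beats; at 1 beat each that's 16 chords.
B: 6 bars of 4 beats is 24 beats; at 6 beats each that's 4 chords.
C: 6 bars of 4 beats is 24 beats; at 8 beats each that's 3 chords.
D: 8 bars of 2 beats is 16 beats; at 4 beats each that's 4 chords.
Overall: 27 chords over 24 bars → 27/24 = 1.125 chords per bar.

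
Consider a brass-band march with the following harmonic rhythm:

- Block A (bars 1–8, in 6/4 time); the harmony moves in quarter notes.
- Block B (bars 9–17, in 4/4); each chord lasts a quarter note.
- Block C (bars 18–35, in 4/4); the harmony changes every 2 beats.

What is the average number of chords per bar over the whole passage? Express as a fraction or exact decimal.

24/7 chords per bar

A: 8 × 6 = 48 beats ÷ 1 = 48 chords.
B: 9 × 4 = 36 beats ÷ 1 = 36 chords.
C: 18 × 4 = 72 beats ÷ 2 = 36 chords.
Overall: 120 chords over 35 bars → 120/35 = 24/7 chords per bar.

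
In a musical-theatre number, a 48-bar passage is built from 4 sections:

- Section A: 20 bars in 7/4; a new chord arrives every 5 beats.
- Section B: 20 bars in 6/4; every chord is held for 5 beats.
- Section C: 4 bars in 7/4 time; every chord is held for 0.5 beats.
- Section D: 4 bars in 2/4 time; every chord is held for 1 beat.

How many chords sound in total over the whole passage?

116 chords

A has 140 beats and chords last 5 each, so 28 chords.
B has 120 beats and chords last 5 each, so 24 chords.
C has 28 beats and chords last 0.5 each, so 56 chords.
D has 8 beats and chords last 1 each, so 8 chords.
Total: 28 + 24 + 56 + 8 = 116.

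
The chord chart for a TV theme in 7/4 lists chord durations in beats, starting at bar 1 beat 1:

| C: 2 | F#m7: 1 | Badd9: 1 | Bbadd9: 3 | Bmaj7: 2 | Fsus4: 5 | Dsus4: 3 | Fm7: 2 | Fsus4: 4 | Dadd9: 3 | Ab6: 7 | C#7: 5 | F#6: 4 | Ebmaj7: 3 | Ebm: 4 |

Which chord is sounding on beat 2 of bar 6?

Beat 2 of bar 6 is beat (6−1)×7 + 2 = 37 overall.
Running totals: C ends at 2, F#m7 ends at 3, Badd9 ends at 4, Bbadd9 ends at 7, Bmaj7 ends at 9, Fsus4 ends at 14, Dsus4 ends at 17, Fm7 ends at 19, Fsus4 ends at 23, Dadd9 ends at 26, Ab6 ends at 33, C#7 ends at 38.
Beat 37 falls within C#7.

C#7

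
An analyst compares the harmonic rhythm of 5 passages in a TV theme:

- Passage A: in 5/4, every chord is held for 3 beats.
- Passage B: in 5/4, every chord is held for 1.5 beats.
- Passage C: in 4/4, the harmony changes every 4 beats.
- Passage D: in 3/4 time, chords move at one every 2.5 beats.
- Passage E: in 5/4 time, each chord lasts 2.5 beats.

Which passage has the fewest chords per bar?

Passage C

A: 5/3 = 5/3 chords/bar.
B: 5/1.5 = 10/3 chords/bar.
C: 4/4 = 1 chord/bar.
D: 3/2.5 = 1.2 chords/bar.
E: 5/2.5 = 2 chords/bar.
Slowest is C at 1 chords/bar.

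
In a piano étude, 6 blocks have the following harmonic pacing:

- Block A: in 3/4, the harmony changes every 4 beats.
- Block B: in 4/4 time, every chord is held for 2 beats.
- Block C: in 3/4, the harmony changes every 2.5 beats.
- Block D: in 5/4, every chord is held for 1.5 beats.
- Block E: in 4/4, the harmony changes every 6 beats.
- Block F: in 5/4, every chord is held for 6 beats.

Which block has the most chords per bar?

Block D

A: 3 beats/bar ÷ 4 beats/chord = 0.75 chords/bar.
B: 4 beats/bar ÷ 2 beats/chord = 2 chords/bar.
C: 3 beats/bar ÷ 2.5 beats/chord = 1.2 chords/bar.
D: 5 beats/bar ÷ 1.5 beats/chord = 10/3 chords/bar.
E: 4 beats/bar ÷ 6 beats/chord = 2/3 chords/bar.
F: 5 beats/bar ÷ 6 beats/chord = 5/6 chords/bar.
Fastest is D at 10/3 chords/bar.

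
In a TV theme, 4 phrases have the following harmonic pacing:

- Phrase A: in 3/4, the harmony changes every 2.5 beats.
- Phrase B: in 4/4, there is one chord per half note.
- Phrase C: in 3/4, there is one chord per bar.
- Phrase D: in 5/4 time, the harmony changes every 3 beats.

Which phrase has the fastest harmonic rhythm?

Phrase B

A: 3/2.5 = 1.2 chords/bar.
B: 4/2 = 2 chords/bar.
C: 3/3 = 1 chord/bar.
D: 5/3 = 5/3 chords/bar.
Fastest is B at 2 chords/bar.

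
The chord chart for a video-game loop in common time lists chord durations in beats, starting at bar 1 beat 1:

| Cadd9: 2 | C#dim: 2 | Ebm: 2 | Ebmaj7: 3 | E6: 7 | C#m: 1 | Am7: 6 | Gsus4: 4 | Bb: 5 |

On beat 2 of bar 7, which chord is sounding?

Beat 2 of bar 7 is beat (7−1)×4 + 2 = 26 overall.
Running totals: Cadd9 ends at 2, C#dim ends at 4, Ebm ends at 6, Ebmaj7 ends at 9, E6 ends at 16, C#m ends at 17, Am7 ends at 23, Gsus4 ends at 27.
Beat 26 falls within Gsus4.

Gsus4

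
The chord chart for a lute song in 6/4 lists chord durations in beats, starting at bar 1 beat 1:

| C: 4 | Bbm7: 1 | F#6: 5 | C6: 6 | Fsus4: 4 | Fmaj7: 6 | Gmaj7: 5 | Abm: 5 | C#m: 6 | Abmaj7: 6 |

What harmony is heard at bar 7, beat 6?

C#m

Beat 6 of bar 7 is beat (7−1)×6 + 6 = 42 overall.
Running totals: C ends at 4, Bbm7 ends at 5, F#6 ends at 10, C6 ends at 16, Fsus4 ends at 20, Fmaj7 ends at 26, Gmaj7 ends at 31, Abm ends at 36, C#m ends at 42.
Beat 42 falls within C#m.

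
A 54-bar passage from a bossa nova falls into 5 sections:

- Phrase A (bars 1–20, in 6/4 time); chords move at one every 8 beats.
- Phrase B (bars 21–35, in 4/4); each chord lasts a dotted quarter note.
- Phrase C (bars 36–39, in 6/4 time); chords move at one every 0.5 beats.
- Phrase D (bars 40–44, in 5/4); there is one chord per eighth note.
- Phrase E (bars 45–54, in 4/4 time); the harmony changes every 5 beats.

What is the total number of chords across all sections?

A has 120 beats and chords last 8 each, so 15 chords.
B has 60 beats and chords last 1.5 each, so 40 chords.
C has 24 beats and chords last 0.5 each, so 48 chords.
D has 25 beats and chords last 0.5 each, so 50 chords.
E has 40 beats and chords last 5 each, so 8 chords.
Total: 15 + 40 + 48 + 50 + 8 = 161.

161 chords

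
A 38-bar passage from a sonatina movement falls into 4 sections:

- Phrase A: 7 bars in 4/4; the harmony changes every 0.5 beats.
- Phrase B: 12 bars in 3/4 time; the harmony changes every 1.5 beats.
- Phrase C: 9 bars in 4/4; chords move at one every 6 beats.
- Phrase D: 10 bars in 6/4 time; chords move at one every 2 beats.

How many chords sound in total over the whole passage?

116 chords

A: 7·4 = 28 beats, 28/0.5 = 56 chords.
B: 12·3 = 36 beats, 36/1.5 = 24 chords.
C: 9·4 = 36 beats, 36/6 = 6 chords.
D: 10·6 = 60 beats, 60/2 = 30 chords.
Total: 56 + 24 + 6 + 30 = 116.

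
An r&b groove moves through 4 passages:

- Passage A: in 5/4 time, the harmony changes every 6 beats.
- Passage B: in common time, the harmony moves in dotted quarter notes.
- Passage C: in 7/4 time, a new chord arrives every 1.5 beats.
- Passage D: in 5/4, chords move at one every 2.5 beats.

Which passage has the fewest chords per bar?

Passage A

A: 5/6 = 5/6 chords/bar.
B: 4/1.5 = 8/3 chords/bar.
C: 7/1.5 = 14/3 chords/bar.
D: 5/2.5 = 2 chords/bar.
Slowest is A at 5/6 chords/bar.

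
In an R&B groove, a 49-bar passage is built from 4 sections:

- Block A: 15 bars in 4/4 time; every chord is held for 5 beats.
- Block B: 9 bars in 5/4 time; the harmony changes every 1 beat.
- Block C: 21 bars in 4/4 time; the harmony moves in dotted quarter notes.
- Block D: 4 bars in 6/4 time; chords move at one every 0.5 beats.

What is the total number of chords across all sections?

161 chords

A: 15 bars × 4 beats = 60 beats; 5 beats/chord → 12 chords.
B: 9 bars × 5 beats = 45 beats; 1 beat/chord → 45 chords.
C: 21 bars × 4 beats = 84 beats; 1.5 beats/chord → 56 chords.
D: 4 bars × 6 beats = 24 beats; 0.5 beats/chord → 48 chords.
Total: 12 + 45 + 56 + 48 = 161.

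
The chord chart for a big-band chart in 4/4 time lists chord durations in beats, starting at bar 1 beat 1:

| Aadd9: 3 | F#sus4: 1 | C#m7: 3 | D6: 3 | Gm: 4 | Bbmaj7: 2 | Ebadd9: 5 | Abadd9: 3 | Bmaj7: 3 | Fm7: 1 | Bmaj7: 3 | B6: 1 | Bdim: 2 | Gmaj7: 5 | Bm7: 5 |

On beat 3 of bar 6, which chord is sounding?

Abadd9

Beat 3 of bar 6 is beat (6−1)×4 + 3 = 23 overall.
Running totals: Aadd9 ends at 3, F#sus4 ends at 4, C#m7 ends at 7, D6 ends at 10, Gm ends at 14, Bbmaj7 ends at 16, Ebadd9 ends at 21, Abadd9 ends at 24.
Beat 23 falls within Abadd9.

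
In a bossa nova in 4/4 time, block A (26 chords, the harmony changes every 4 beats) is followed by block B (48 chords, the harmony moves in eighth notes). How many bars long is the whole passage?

A: 26 × 4 = 104 beats = 26 bars.
B: 48 × 0.5 = 24 beats = 6 bars.
Total: 26 + 6 = 32 bars.

32 bars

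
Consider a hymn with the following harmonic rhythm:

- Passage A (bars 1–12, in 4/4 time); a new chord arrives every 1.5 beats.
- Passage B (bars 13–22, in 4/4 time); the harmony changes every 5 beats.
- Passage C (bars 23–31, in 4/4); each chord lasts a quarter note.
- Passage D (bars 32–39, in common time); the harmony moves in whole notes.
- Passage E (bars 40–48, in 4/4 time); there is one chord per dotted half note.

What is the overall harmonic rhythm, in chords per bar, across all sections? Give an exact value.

2 chords per bar

A: 12 bars of 4 beats is 48 beats; at 1.5 beats each that's 32 chords.
B: 10 bars of 4 beats is 40 beats; at 5 beats each that's 8 chords.
C: 9 bars of 4 beats is 36 beats; at 1 beat each that's 36 chords.
D: 8 bars of 4 beats is 32 beats; at 4 beats each that's 8 chords.
E: 9 bars of 4 beats is 36 beats; at 3 beats each that's 12 chords.
Overall: 96 chords over 48 bars → 96/48 = 2 chords per bar.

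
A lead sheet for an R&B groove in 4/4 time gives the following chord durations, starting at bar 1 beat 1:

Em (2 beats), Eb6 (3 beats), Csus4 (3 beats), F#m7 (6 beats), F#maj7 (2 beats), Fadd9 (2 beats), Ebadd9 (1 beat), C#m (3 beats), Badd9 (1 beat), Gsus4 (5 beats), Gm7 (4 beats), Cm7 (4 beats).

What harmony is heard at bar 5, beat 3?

Beat 3 of bar 5 is beat (5−1)×4 + 3 = 19 overall.
Running totals: Em ends at 2, Eb6 ends at 5, Csus4 ends at 8, F#m7 ends at 14, F#maj7 ends at 16, Fadd9 ends at 18, Ebadd9 ends at 19.
Beat 19 falls within Ebadd9.

Ebadd9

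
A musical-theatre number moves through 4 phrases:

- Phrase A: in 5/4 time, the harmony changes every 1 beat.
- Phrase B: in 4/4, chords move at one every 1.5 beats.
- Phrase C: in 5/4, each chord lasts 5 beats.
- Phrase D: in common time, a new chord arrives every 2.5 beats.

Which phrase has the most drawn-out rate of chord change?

Phrase C

A: 5/1 = 5 chords/bar.
B: 4/1.5 = 8/3 chords/bar.
C: 5/5 = 1 chord/bar.
D: 4/2.5 = 1.6 chords/bar.
Slowest is C at 1 chords/bar.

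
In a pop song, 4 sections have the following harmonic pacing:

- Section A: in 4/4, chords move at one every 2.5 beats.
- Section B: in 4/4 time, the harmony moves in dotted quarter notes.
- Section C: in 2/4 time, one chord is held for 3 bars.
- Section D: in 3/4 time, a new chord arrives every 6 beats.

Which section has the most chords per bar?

Section B

A: 4 beats/bar ÷ 2.5 beats/chord = 1.6 chords/bar.
B: 4 beats/bar ÷ 1.5 beats/chord = 8/3 chords/bar.
C: 2 beats/bar ÷ 6 beats/chord = 1/3 chords/bar.
D: 3 beats/bar ÷ 6 beats/chord = 0.5 chords/bar.
Fastest is B at 8/3 chords/bar.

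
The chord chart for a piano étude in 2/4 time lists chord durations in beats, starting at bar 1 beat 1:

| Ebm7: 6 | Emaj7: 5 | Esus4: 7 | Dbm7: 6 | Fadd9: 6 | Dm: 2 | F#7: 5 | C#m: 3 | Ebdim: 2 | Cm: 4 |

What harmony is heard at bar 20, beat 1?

Beat 1 of bar 20 is beat (20−1)×2 + 1 = 39 overall.
Running totals: Ebm7 ends at 6, Emaj7 ends at 11, Esus4 ends at 18, Dbm7 ends at 24, Fadd9 ends at 30, Dm ends at 32, F#7 ends at 37, C#m ends at 40.
Beat 39 falls within C#m.

C#m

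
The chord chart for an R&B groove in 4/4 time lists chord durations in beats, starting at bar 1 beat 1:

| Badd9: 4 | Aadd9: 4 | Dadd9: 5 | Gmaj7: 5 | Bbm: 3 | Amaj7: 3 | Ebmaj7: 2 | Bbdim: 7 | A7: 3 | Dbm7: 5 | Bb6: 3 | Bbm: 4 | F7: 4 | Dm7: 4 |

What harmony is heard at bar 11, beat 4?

Bb6

Beat 4 of bar 11 is beat (11−1)×4 + 4 = 44 overall.
Running totals: Badd9 ends at 4, Aadd9 ends at 8, Dadd9 ends at 13, Gmaj7 ends at 18, Bbm ends at 21, Amaj7 ends at 24, Ebmaj7 ends at 26, Bbdim ends at 33, A7 ends at 36, Dbm7 ends at 41, Bb6 ends at 44.
Beat 44 falls within Bb6.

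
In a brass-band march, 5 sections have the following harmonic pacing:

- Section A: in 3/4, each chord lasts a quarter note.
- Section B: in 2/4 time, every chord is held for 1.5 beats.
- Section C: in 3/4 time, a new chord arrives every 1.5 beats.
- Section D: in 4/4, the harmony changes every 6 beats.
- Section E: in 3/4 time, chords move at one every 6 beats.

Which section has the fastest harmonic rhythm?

Section A

A: 3 beats/bar ÷ 1 beat/chord = 3 chords/bar.
B: 2 beats/bar ÷ 1.5 beats/chord = 4/3 chords/bar.
C: 3 beats/bar ÷ 1.5 beats/chord = 2 chords/bar.
D: 4 beats/bar ÷ 6 beats/chord = 2/3 chords/bar.
E: 3 beats/bar ÷ 6 beats/chord = 0.5 chords/bar.
Fastest is A at 3 chords/bar.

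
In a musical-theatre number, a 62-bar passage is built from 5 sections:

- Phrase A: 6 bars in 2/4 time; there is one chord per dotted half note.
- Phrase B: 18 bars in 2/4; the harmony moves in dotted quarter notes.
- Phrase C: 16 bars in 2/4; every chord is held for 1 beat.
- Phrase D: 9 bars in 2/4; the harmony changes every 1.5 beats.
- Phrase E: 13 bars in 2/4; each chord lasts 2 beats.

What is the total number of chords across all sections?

A has 12 beats and chords last 3 each, so 4 chords.
B has 36 beats and chords last 1.5 each, so 24 chords.
C has 32 beats and chords last 1 each, so 32 chords.
D has 18 beats and chords last 1.5 each, so 12 chords.
E has 26 beats and chords last 2 each, so 13 chords.
Total: 4 + 24 + 32 + 12 + 13 = 85.

85 chords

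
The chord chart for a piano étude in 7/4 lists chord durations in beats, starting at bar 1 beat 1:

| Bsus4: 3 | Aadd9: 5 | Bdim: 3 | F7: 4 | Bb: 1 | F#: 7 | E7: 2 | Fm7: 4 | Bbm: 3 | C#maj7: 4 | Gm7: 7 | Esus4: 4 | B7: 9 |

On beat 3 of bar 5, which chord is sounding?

Bbm

Beat 3 of bar 5 is beat (5−1)×7 + 3 = 31 overall.
Running totals: Bsus4 ends at 3, Aadd9 ends at 8, Bdim ends at 11, F7 ends at 15, Bb ends at 16, F# ends at 23, E7 ends at 25, Fm7 ends at 29, Bbm ends at 32.
Beat 31 falls within Bbm.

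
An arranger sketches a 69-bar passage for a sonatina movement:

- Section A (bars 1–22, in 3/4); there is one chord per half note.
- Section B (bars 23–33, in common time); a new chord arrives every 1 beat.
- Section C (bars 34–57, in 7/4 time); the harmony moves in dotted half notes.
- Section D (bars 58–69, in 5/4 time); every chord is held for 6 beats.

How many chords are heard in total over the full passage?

143 chords

A: 22·3 = 66 beats, 66/2 = 33 chords.
B: 11·4 = 44 beats, 44/1 = 44 chords.
C: 24·7 = 168 beats, 168/3 = 56 chords.
D: 12·5 = 60 beats, 60/6 = 10 chords.
Total: 33 + 44 + 56 + 10 = 143.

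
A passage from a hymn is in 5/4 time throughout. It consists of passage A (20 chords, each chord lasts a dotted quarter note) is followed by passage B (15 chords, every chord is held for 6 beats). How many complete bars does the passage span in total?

A: 20 × 1.5 = 30 beats = 6 bars.
B: 15 × 6 = 90 beats = 18 bars.
Total: 6 + 18 = 24 bars.

24 bars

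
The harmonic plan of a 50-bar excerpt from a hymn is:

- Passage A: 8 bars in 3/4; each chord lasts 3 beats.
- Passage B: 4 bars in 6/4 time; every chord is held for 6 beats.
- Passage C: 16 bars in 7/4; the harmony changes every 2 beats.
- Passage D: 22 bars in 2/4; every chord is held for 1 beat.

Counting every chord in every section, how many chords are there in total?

112 chords

A has 24 beats and chords last 3 each, so 8 chords.
B has 24 beats and chords last 6 each, so 4 chords.
C has 112 beats and chords last 2 each, so 56 chords.
D has 44 beats and chords last 1 each, so 44 chords.
Total: 8 + 4 + 56 + 44 = 112.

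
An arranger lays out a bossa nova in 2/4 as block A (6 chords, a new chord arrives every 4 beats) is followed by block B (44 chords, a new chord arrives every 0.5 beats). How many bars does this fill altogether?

A: 6 × 4 = 24 beats = 12 bars.
B: 44 × 0.5 = 22 beats = 11 bars.
Total: 12 + 11 = 23 bars.

23 bars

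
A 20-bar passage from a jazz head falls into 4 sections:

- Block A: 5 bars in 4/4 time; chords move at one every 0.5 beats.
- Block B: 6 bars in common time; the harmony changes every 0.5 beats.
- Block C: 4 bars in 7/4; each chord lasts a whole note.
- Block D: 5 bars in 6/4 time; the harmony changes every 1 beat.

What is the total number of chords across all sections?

A: 5·4 = 20 beats, 20/0.5 = 40 chords.
B: 6·4 = 24 beats, 24/0.5 = 48 chords.
C: 4·7 = 28 beats, 28/4 = 7 chords.
D: 5·6 = 30 beats, 30/1 = 30 chords.
Total: 40 + 48 + 7 + 30 = 125.

125 chords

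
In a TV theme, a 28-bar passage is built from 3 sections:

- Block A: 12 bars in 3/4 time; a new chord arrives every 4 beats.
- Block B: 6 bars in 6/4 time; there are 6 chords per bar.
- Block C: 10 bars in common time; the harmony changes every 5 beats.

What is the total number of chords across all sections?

A has 36 beats and chords last 4 each, so 9 chords.
B has 36 beats and chords last 1 each, so 36 chords.
C has 40 beats and chords last 5 each, so 8 chords.
Total: 9 + 36 + 8 = 53.

53 chords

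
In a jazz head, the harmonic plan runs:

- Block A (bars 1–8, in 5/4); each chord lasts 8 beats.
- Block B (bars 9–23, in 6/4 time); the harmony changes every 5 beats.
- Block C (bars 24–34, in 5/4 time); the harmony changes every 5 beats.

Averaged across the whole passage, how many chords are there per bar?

A: 8 × 5 = 40 beats ÷ 8 = 5 chords.
B: 15 × 6 = 90 beats ÷ 5 = 18 chords.
C: 11 × 5 = 55 beats ÷ 5 = 11 chords.
Overall: 34 chords over 34 bars → 34/34 = 1 chords per bar.

1 chords per bar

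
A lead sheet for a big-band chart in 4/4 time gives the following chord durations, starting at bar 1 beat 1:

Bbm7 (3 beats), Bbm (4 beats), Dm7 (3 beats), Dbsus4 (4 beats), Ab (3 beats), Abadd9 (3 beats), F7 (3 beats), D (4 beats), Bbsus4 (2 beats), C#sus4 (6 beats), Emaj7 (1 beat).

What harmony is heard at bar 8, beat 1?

Beat 1 of bar 8 is beat (8−1)×4 + 1 = 29 overall.
Running totals: Bbm7 ends at 3, Bbm ends at 7, Dm7 ends at 10, Dbsus4 ends at 14, Ab ends at 17, Abadd9 ends at 20, F7 ends at 23, D ends at 27, Bbsus4 ends at 29.
Beat 29 falls within Bbsus4.

Bbsus4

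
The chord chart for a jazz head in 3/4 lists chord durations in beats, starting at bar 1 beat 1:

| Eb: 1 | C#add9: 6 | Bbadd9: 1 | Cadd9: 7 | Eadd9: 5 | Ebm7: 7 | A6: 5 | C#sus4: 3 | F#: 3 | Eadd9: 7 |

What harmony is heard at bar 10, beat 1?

Beat 1 of bar 10 is beat (10−1)×3 + 1 = 28 overall.
Running totals: Eb ends at 1, C#add9 ends at 7, Bbadd9 ends at 8, Cadd9 ends at 15, Eadd9 ends at 20, Ebm7 ends at 27, A6 ends at 32.
Beat 28 falls within A6.

A6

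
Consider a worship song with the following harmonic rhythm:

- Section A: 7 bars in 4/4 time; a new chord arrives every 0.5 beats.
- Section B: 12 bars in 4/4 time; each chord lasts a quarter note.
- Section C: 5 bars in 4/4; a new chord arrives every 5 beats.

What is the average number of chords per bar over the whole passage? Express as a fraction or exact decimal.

A: 7 bars of 4 beats is 28 beats; at 0.5 beats each that's 56 chords.
B: 12 bars of 4 beats is 48 beats; at 1 beat each that's 48 chords.
C: 5 bars of 4 beats is 20 beats; at 5 beats each that's 4 chords.
Overall: 108 chords over 24 bars → 108/24 = 4.5 chords per bar.

4.5 chords per bar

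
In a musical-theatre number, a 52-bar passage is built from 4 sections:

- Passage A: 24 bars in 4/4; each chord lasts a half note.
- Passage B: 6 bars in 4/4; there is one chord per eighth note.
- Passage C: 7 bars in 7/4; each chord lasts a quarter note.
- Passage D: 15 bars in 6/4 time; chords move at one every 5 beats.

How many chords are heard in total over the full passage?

163 chords

A: 24 bars × 4 beats = 96 beats; 2 beats/chord → 48 chords.
B: 6 bars × 4 beats = 24 beats; 0.5 beats/chord → 48 chords.
C: 7 bars × 7 beats = 49 beats; 1 beat/chord → 49 chords.
D: 15 bars × 6 beats = 90 beats; 5 beats/chord → 18 chords.
Total: 48 + 48 + 49 + 18 = 163.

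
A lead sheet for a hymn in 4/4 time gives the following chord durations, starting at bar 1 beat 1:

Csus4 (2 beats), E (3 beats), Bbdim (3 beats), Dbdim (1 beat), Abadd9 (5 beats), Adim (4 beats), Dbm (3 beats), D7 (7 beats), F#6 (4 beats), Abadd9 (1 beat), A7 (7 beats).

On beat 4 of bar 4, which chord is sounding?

Adim

Beat 4 of bar 4 is beat (4−1)×4 + 4 = 16 overall.
Running totals: Csus4 ends at 2, E ends at 5, Bbdim ends at 8, Dbdim ends at 9, Abadd9 ends at 14, Adim ends at 18.
Beat 16 falls within Adim.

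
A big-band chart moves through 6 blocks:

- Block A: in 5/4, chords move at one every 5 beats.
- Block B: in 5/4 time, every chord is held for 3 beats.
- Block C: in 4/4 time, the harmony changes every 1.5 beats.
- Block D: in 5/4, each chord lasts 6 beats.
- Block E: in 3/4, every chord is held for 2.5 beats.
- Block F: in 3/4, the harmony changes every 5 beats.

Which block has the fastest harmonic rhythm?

Block C

A: 5/5 = 1 chord/bar.
B: 5/3 = 5/3 chords/bar.
C: 4/1.5 = 8/3 chords/bar.
D: 5/6 = 5/6 chords/bar.
E: 3/2.5 = 1.2 chords/bar.
F: 3/5 = 0.6 chords/bar.
Fastest is C at 8/3 chords/bar.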